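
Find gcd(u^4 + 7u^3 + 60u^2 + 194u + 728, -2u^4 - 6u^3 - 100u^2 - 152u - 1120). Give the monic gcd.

u^2 + u + 28

By polynomial division,
  u^4 + 7u^3 + 60u^2 + 194u + 728 = (-1/2)(-2u^4 - 6u^3 - 100u^2 - 152u - 1120) + (4u^3 + 10u^2 + 118u + 168)
  -2u^4 - 6u^3 - 100u^2 - 152u - 1120 = (-(1/2)u - 1/4)(4u^3 + 10u^2 + 118u + 168) + (-(77/2)u^2 - (77/2)u - 1078)
  4u^3 + 10u^2 + 118u + 168 = (-(8/77)u - 12/77)(-(77/2)u^2 - (77/2)u - 1078) + (0)
Last nonzero remainder: -(77/2)u^2 - (77/2)u - 1078. Dividing through by -77/2 gives the monic gcd u^2 + u + 28.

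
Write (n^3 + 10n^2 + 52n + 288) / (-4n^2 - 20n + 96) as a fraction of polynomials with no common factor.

By polynomial division,
  n^3 + 10n^2 + 52n + 288 = (-(1/4)n - 5/4)(-4n^2 - 20n + 96) + (51n + 408)
  -4n^2 - 20n + 96 = (-(4/51)n + 4/17)(51n + 408) + (0)
Last nonzero remainder: 51n + 408. Dividing through by 51 gives the monic gcd n + 8.
Cancel n + 8 from numerator and denominator to get the reduced form.

(-n^2 - 2n - 36)/(4n - 12)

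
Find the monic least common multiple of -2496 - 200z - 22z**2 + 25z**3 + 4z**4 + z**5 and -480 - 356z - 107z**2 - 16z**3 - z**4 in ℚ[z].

By polynomial division,
  z**5 + 4z**4 + 25z**3 - 22z**2 - 200z - 2496 = (-z + 12)(-z**4 - 16z**3 - 107z**2 - 356z - 480) + (110z**3 + 906z**2 + 3592z + 3264)
  -z**4 - 16z**3 - 107z**2 - 356z - 480 = (-(1/110)z - 427/6050)(110z**3 + 906z**2 + 3592z + 3264) + (-(31464/3025)z**2 - (220248/3025)z - 755136/3025)
  110z**3 + 906z**2 + 3592z + 3264 = (-(166375/15732)z - 51425/3933)(-(31464/3025)z**2 - (220248/3025)z - 755136/3025) + (0)
Last nonzero remainder: -(31464/3025)z**2 - (220248/3025)z - 755136/3025. Dividing through by -31464/3025 gives the monic gcd z**2 + 7z + 24.
Then lcm(f, g) = f·g / gcd(f, g); expanding and making the result monic gives the answer.

-49920 - 26464z - 4736z**2 + 102z**3 + 283z**4 + 81z**5 + 13z**6 + z**7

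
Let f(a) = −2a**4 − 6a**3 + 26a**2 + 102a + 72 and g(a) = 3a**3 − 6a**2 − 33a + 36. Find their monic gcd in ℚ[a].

a**2 − a − 12

By polynomial division,
  −2a**4 − 6a**3 + 26a**2 + 102a + 72 = (−(2/3)a − 10/3)(3a**3 − 6a**2 − 33a + 36) + (−16a**2 + 16a + 192)
  3a**3 − 6a**2 − 33a + 36 = (−(3/16)a + 3/16)(−16a**2 + 16a + 192) + (0)
Last nonzero remainder: −16a**2 + 16a + 192. Dividing through by −16 gives the monic gcd a**2 − a − 12.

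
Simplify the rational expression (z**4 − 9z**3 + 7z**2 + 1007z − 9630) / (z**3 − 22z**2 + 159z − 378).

By polynomial division,
  z**4 − 9z**3 + 7z**2 + 1007z − 9630 = (z + 13)(z**3 − 22z**2 + 159z − 378) + (134z**2 − 682z − 4716)
  z**3 − 22z**2 + 159z − 378 = ((1/134)z − 1133/8978)(134z**2 − 682z − 4716) + ((485384/4489)z − 4368456/4489)
  134z**2 − 682z − 4716 = ((300763/242692)z + 588059/121346)((485384/4489)z − 4368456/4489) + (0)
Last nonzero remainder: (485384/4489)z − 4368456/4489. Dividing through by 485384/4489 gives the monic gcd z − 9.
Cancel z − 9 from numerator and denominator to get the reduced form.

(z**3 + 7z + 1070)/(z**2 − 13z + 42)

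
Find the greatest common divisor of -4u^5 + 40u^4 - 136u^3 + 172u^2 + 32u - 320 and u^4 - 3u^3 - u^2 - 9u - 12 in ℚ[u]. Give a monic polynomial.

By polynomial division,
  -4u^5 + 40u^4 - 136u^3 + 172u^2 + 32u - 320 = (-4u + 28)(u^4 - 3u^3 - u^2 - 9u - 12) + (-56u^3 + 164u^2 + 236u + 16)
  u^4 - 3u^3 - u^2 - 9u - 12 = (-(1/56)u + 1/784)(-56u^3 + 164u^2 + 236u + 16) + ((589/196)u^2 - (1767/196)u - 589/49)
  -56u^3 + 164u^2 + 236u + 16 = (-(10976/589)u - 784/589)((589/196)u^2 - (1767/196)u - 589/49) + (0)
Last nonzero remainder: (589/196)u^2 - (1767/196)u - 589/49. Dividing through by 589/196 gives the monic gcd u^2 - 3u - 4.

u^2 - 3u - 4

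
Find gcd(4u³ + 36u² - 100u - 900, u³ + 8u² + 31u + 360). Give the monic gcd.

Euclidean algorithm in ℚ[u]:
  4u³ + 36u² - 100u - 900 = (4)(u³ + 8u² + 31u + 360) + (4u² - 224u - 2340)
  u³ + 8u² + 31u + 360 = ((1/4)u + 16)(4u² - 224u - 2340) + (4200u + 37800)
  4u² - 224u - 2340 = ((1/1050)u - 13/210)(4200u + 37800) + (0)
Last nonzero remainder: 4200u + 37800. Dividing through by 4200 gives the monic gcd u + 9.

u + 9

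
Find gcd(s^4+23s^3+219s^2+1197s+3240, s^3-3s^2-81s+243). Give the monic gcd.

s+9

By polynomial division,
  s^4+23s^3+219s^2+1197s+3240 = (s+26)(s^3-3s^2-81s+243) + (378s^2+3060s-3078)
  s^3-3s^2-81s+243 = ((1/378)s-233/7938)(378s^2+3060s-3078) + ((7480/441)s+7480/49)
  378s^2+3060s-3078 = ((83349/3740)s-75411/3740)((7480/441)s+7480/49) + (0)
Last nonzero remainder: (7480/441)s+7480/49. Dividing through by 7480/441 gives the monic gcd s+9.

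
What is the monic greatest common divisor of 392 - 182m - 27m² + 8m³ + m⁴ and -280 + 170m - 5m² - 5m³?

Repeated division with remainder:
  m⁴ + 8m³ - 27m² - 182m + 392 = (-(1/5)m - 7/5)(-5m³ - 5m² + 170m - 280) + (0)
Last nonzero remainder: -5m³ - 5m² + 170m - 280. Dividing through by -5 gives the monic gcd m³ + m² - 34m + 56.

56 - 34m + m² + m³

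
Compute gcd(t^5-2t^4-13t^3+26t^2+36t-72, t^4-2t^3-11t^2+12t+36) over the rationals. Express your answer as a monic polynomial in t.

By polynomial division,
  t^5-2t^4-13t^3+26t^2+36t-72 = (t)(t^4-2t^3-11t^2+12t+36) + (-2t^3+14t^2-72)
  t^4-2t^3-11t^2+12t+36 = (-(1/2)t-5/2)(-2t^3+14t^2-72) + (24t^2-24t-144)
  -2t^3+14t^2-72 = (-(1/12)t+1/2)(24t^2-24t-144) + (0)
Last nonzero remainder: 24t^2-24t-144. Dividing through by 24 gives the monic gcd t^2-t-6.

t^2-t-6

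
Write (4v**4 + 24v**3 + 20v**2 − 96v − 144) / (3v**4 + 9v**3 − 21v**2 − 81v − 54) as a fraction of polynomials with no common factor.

(4v**2 + 4v − 24)/(3v**2 − 6v − 9)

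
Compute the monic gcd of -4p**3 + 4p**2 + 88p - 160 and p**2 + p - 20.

Repeated division with remainder:
  -4p**3 + 4p**2 + 88p - 160 = (-4p + 8)(p**2 + p - 20) + (0)
The last nonzero remainder p**2 + p - 20 is already monic.

p**2 + p - 20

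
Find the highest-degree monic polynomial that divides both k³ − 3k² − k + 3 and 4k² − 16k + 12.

k² − 4k + 3

Repeated division with remainder:
  k³ − 3k² − k + 3 = ((1/4)k + 1/4)(4k² − 16k + 12) + (0)
Last nonzero remainder: 4k² − 16k + 12. Dividing through by 4 gives the monic gcd k² − 4k + 3.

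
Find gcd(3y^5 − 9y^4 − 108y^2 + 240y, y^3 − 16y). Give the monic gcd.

y^2 − 4y

Repeated division with remainder:
  3y^5 − 9y^4 − 108y^2 + 240y = (3y^2 − 9y + 48)(y^3 − 16y) + (−252y^2 + 1008y)
  y^3 − 16y = (−(1/252)y − 1/63)(−252y^2 + 1008y) + (0)
Last nonzero remainder: −252y^2 + 1008y. Dividing through by −252 gives the monic gcd y^2 − 4y.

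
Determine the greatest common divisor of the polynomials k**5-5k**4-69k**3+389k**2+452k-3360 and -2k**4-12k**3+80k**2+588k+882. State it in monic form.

k**2-4k-21

Apply the Euclidean algorithm:
  k**5-5k**4-69k**3+389k**2+452k-3360 = (-(1/2)k+11/2)(-2k**4-12k**3+80k**2+588k+882) + (37k**3+243k**2-2341k-8211)
  -2k**4-12k**3+80k**2+588k+882 = (-(2/37)k+42/1369)(37k**3+243k**2-2341k-8211) + (-(73920/1369)k**2+(295680/1369)k+1552320/1369)
  37k**3+243k**2-2341k-8211 = (-(50653/73920)k-535279/73920)(-(73920/1369)k**2+(295680/1369)k+1552320/1369) + (0)
Last nonzero remainder: -(73920/1369)k**2+(295680/1369)k+1552320/1369. Dividing through by -73920/1369 gives the monic gcd k**2-4k-21.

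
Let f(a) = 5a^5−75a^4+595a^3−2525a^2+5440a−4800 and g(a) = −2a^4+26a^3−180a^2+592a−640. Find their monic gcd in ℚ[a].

a^2−7a+40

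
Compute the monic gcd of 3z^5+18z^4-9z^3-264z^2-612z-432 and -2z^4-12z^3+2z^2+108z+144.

Apply the Euclidean algorithm:
  3z^5+18z^4-9z^3-264z^2-612z-432 = (-(3/2)z)(-2z^4-12z^3+2z^2+108z+144) + (-6z^3-102z^2-396z-432)
  -2z^4-12z^3+2z^2+108z+144 = ((1/3)z-11/3)(-6z^3-102z^2-396z-432) + (-240z^2-1200z-1440)
  -6z^3-102z^2-396z-432 = ((1/40)z+3/10)(-240z^2-1200z-1440) + (0)
Last nonzero remainder: -240z^2-1200z-1440. Dividing through by -240 gives the monic gcd z^2+5z+6.

z^2+5z+6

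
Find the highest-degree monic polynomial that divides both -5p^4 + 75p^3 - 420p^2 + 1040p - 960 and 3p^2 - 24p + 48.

p^2 - 8p + 16

Apply the Euclidean algorithm:
  -5p^4 + 75p^3 - 420p^2 + 1040p - 960 = (-(5/3)p^2 + (35/3)p - 20)(3p^2 - 24p + 48) + (0)
Last nonzero remainder: 3p^2 - 24p + 48. Dividing through by 3 gives the monic gcd p^2 - 8p + 16.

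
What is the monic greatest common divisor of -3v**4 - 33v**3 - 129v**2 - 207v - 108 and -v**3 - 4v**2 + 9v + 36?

By polynomial division,
  -3v**4 - 33v**3 - 129v**2 - 207v - 108 = (3v + 21)(-v**3 - 4v**2 + 9v + 36) + (-72v**2 - 504v - 864)
  -v**3 - 4v**2 + 9v + 36 = ((1/72)v - 1/24)(-72v**2 - 504v - 864) + (0)
Last nonzero remainder: -72v**2 - 504v - 864. Dividing through by -72 gives the monic gcd v**2 + 7v + 12.

v**2 + 7v + 12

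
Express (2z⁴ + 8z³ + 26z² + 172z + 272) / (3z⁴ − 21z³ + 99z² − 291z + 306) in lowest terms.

Euclidean algorithm in ℚ[z]:
  2z⁴ + 8z³ + 26z² + 172z + 272 = (2/3)(3z⁴ − 21z³ + 99z² − 291z + 306) + (22z³ − 40z² + 366z + 68)
  3z⁴ − 21z³ + 99z² − 291z + 306 = ((3/22)z − 171/242)(22z³ − 40z² + 366z + 68) + ((2520/121)z² − (5040/121)z + 42840/121)
  22z³ − 40z² + 366z + 68 = ((1331/1260)z + 121/630)((2520/121)z² − (5040/121)z + 42840/121) + (0)
Last nonzero remainder: (2520/121)z² − (5040/121)z + 42840/121. Dividing through by 2520/121 gives the monic gcd z² − 2z + 17.
Cancel z² − 2z + 17 from numerator and denominator to get the reduced form.

(2z² + 12z + 16)/(3z² − 15z + 18)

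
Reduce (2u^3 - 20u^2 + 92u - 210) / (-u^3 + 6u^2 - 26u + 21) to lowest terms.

Repeated division with remainder:
  2u^3 - 20u^2 + 92u - 210 = (-2)(-u^3 + 6u^2 - 26u + 21) + (-8u^2 + 40u - 168)
  -u^3 + 6u^2 - 26u + 21 = ((1/8)u - 1/8)(-8u^2 + 40u - 168) + (0)
Last nonzero remainder: -8u^2 + 40u - 168. Dividing through by -8 gives the monic gcd u^2 - 5u + 21.
Cancel u^2 - 5u + 21 from numerator and denominator to get the reduced form.

(-2u + 10)/(u - 1)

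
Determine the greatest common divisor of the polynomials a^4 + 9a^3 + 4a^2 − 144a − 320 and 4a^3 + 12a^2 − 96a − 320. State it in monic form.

a^2 + 8a + 16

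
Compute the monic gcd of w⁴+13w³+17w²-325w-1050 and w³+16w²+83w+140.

w²+12w+35

Apply the Euclidean algorithm:
  w⁴+13w³+17w²-325w-1050 = (w-3)(w³+16w²+83w+140) + (-18w²-216w-630)
  w³+16w²+83w+140 = (-(1/18)w-2/9)(-18w²-216w-630) + (0)
Last nonzero remainder: -18w²-216w-630. Dividing through by -18 gives the monic gcd w²+12w+35.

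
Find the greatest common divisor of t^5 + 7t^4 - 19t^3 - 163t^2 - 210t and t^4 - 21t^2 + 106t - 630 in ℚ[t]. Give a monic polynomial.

t^2 + 2t - 35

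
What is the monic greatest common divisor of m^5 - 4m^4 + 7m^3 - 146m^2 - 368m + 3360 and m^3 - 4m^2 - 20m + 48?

Apply the Euclidean algorithm:
  m^5 - 4m^4 + 7m^3 - 146m^2 - 368m + 3360 = (m^2 + 27)(m^3 - 4m^2 - 20m + 48) + (-86m^2 + 172m + 2064)
  m^3 - 4m^2 - 20m + 48 = (-(1/86)m + 1/43)(-86m^2 + 172m + 2064) + (0)
Last nonzero remainder: -86m^2 + 172m + 2064. Dividing through by -86 gives the monic gcd m^2 - 2m - 24.

m^2 - 2m - 24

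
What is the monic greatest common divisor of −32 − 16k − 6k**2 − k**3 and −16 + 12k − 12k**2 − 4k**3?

4 + k

Euclidean algorithm in ℚ[k]:
  −k**3 − 6k**2 − 16k − 32 = (1/4)(−4k**3 − 12k**2 + 12k − 16) + (−3k**2 − 19k − 28)
  −4k**3 − 12k**2 + 12k − 16 = ((4/3)k − 40/9)(−3k**2 − 19k − 28) + (−(316/9)k − 1264/9)
  −3k**2 − 19k − 28 = ((27/316)k + 63/316)(−(316/9)k − 1264/9) + (0)
Last nonzero remainder: −(316/9)k − 1264/9. Dividing through by −316/9 gives the monic gcd k + 4.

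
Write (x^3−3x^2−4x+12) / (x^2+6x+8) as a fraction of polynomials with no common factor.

(x^2−5x+6)/(x+4)

Repeated division with remainder:
  x^3−3x^2−4x+12 = (x−9)(x^2+6x+8) + (42x+84)
  x^2+6x+8 = ((1/42)x+2/21)(42x+84) + (0)
Last nonzero remainder: 42x+84. Dividing through by 42 gives the monic gcd x+2.
Cancel x+2 from numerator and denominator to get the reduced form.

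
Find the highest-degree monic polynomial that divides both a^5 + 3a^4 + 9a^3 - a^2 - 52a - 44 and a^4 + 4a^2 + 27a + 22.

a^2 + 3a + 2

Euclidean algorithm in ℚ[a]:
  a^5 + 3a^4 + 9a^3 - a^2 - 52a - 44 = (a + 3)(a^4 + 4a^2 + 27a + 22) + (5a^3 - 40a^2 - 155a - 110)
  a^4 + 4a^2 + 27a + 22 = ((1/5)a + 8/5)(5a^3 - 40a^2 - 155a - 110) + (99a^2 + 297a + 198)
  5a^3 - 40a^2 - 155a - 110 = ((5/99)a - 5/9)(99a^2 + 297a + 198) + (0)
Last nonzero remainder: 99a^2 + 297a + 198. Dividing through by 99 gives the monic gcd a^2 + 3a + 2.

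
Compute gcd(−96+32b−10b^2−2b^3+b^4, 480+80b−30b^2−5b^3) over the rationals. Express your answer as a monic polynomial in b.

−16+b^2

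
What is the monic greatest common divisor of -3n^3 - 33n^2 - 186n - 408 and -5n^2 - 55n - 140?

n + 4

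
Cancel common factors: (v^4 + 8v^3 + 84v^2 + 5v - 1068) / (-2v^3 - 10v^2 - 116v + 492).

(-v^3 - 11v^2 - 117v - 356)/(2v^2 + 16v + 164)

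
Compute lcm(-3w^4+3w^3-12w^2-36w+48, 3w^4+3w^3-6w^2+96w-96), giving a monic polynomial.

w^5+3w^4+28w^2+32w-64

Apply the Euclidean algorithm:
  -3w^4+3w^3-12w^2-36w+48 = (-1)(3w^4+3w^3-6w^2+96w-96) + (6w^3-18w^2+60w-48)
  3w^4+3w^3-6w^2+96w-96 = ((1/2)w+2)(6w^3-18w^2+60w-48) + (0)
Last nonzero remainder: 6w^3-18w^2+60w-48. Dividing through by 6 gives the monic gcd w^3-3w^2+10w-8.
Then lcm(f, g) = f·g / gcd(f, g); expanding and making the result monic gives the answer.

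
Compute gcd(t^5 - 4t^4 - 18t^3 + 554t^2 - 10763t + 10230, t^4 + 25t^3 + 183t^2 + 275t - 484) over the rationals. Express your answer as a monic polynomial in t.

t^2 + 10t - 11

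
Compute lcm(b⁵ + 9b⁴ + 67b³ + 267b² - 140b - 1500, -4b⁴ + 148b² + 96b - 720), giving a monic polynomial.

b⁶ + 3b⁵ + 13b⁴ - 135b³ - 1742b² - 660b + 9000

By polynomial division,
  b⁵ + 9b⁴ + 67b³ + 267b² - 140b - 1500 = (-(1/4)b - 9/4)(-4b⁴ + 148b² + 96b - 720) + (104b³ + 624b² - 104b - 3120)
  -4b⁴ + 148b² + 96b - 720 = (-(1/26)b + 3/13)(104b³ + 624b² - 104b - 3120) + (0)
Last nonzero remainder: 104b³ + 624b² - 104b - 3120. Dividing through by 104 gives the monic gcd b³ + 6b² - b - 30.
Then lcm(f, g) = f·g / gcd(f, g); expanding and making the result monic gives the answer.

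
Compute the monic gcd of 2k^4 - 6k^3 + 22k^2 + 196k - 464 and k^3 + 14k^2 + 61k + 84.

k + 4

Repeated division with remainder:
  2k^4 - 6k^3 + 22k^2 + 196k - 464 = (2k - 34)(k^3 + 14k^2 + 61k + 84) + (376k^2 + 2102k + 2392)
  k^3 + 14k^2 + 61k + 84 = ((1/376)k + 1581/70688)(376k^2 + 2102k + 2392) + ((269505/35344)k + 269505/8836)
  376k^2 + 2102k + 2392 = ((13289344/269505)k + 21135712/269505)((269505/35344)k + 269505/8836) + (0)
Last nonzero remainder: (269505/35344)k + 269505/8836. Dividing through by 269505/35344 gives the monic gcd k + 4.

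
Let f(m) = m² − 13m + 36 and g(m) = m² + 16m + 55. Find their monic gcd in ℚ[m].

By polynomial division,
  m² − 13m + 36 = (m² + 16m + 55) + (−29m − 19)
  m² + 16m + 55 = (−(1/29)m − 445/841)(−29m − 19) + (37800/841)
  −29m − 19 = (−(24389/37800)m − 15979/37800)(37800/841) + (0)
The last nonzero remainder is the constant 37800/841, so the polynomials are coprime and gcd = 1.

1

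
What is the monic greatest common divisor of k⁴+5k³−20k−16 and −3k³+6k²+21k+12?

By polynomial division,
  k⁴+5k³−20k−16 = (−(1/3)k−7/3)(−3k³+6k²+21k+12) + (21k²+33k+12)
  −3k³+6k²+21k+12 = (−(1/7)k+25/49)(21k²+33k+12) + ((288/49)k+288/49)
  21k²+33k+12 = ((343/96)k+49/24)((288/49)k+288/49) + (0)
Last nonzero remainder: (288/49)k+288/49. Dividing through by 288/49 gives the monic gcd k+1.

k+1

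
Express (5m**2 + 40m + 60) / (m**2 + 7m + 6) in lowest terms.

Repeated division with remainder:
  5m**2 + 40m + 60 = (5)(m**2 + 7m + 6) + (5m + 30)
  m**2 + 7m + 6 = ((1/5)m + 1/5)(5m + 30) + (0)
Last nonzero remainder: 5m + 30. Dividing through by 5 gives the monic gcd m + 6.
Cancel m + 6 from numerator and denominator to get the reduced form.

(5m + 10)/(m + 1)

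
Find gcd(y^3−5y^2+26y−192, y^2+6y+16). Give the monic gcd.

1

By polynomial division,
  y^3−5y^2+26y−192 = (y−11)(y^2+6y+16) + (76y−16)
  y^2+6y+16 = ((1/76)y+59/722)(76y−16) + (6248/361)
  76y−16 = ((6859/1562)y−722/781)(6248/361) + (0)
The last nonzero remainder is the constant 6248/361, so the polynomials are coprime and gcd = 1.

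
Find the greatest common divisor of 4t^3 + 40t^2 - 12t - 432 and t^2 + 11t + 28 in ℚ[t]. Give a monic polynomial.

t + 4

Euclidean algorithm in ℚ[t]:
  4t^3 + 40t^2 - 12t - 432 = (4t - 4)(t^2 + 11t + 28) + (-80t - 320)
  t^2 + 11t + 28 = (-(1/80)t - 7/80)(-80t - 320) + (0)
Last nonzero remainder: -80t - 320. Dividing through by -80 gives the monic gcd t + 4.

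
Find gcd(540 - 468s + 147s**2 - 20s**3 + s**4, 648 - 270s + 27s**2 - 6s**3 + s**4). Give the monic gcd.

18 - 9s + s**2

By polynomial division,
  s**4 - 20s**3 + 147s**2 - 468s + 540 = (s**4 - 6s**3 + 27s**2 - 270s + 648) + (-14s**3 + 120s**2 - 198s - 108)
  s**4 - 6s**3 + 27s**2 - 270s + 648 = (-(1/14)s - 9/49)(-14s**3 + 120s**2 - 198s - 108) + ((1710/49)s**2 - (15390/49)s + 30780/49)
  -14s**3 + 120s**2 - 198s - 108 = (-(343/855)s - 49/285)((1710/49)s**2 - (15390/49)s + 30780/49) + (0)
Last nonzero remainder: (1710/49)s**2 - (15390/49)s + 30780/49. Dividing through by 1710/49 gives the monic gcd s**2 - 9s + 18.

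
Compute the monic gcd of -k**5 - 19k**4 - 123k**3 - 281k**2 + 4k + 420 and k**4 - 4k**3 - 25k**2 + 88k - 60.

Euclidean algorithm in ℚ[k]:
  -k**5 - 19k**4 - 123k**3 - 281k**2 + 4k + 420 = (-k - 23)(k**4 - 4k**3 - 25k**2 + 88k - 60) + (-240k**3 - 768k**2 + 1968k - 960)
  k**4 - 4k**3 - 25k**2 + 88k - 60 = (-(1/240)k + 3/100)(-240k**3 - 768k**2 + 1968k - 960) + ((156/25)k**2 + (624/25)k - 156/5)
  -240k**3 - 768k**2 + 1968k - 960 = (-(500/13)k + 400/13)((156/25)k**2 + (624/25)k - 156/5) + (0)
Last nonzero remainder: (156/25)k**2 + (624/25)k - 156/5. Dividing through by 156/25 gives the monic gcd k**2 + 4k - 5.

k**2 + 4k - 5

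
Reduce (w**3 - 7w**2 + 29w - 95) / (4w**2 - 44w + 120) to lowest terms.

(w**2 - 2w + 19)/(4w - 24)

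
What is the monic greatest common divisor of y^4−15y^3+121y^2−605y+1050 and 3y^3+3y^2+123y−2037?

y−7

Apply the Euclidean algorithm:
  y^4−15y^3+121y^2−605y+1050 = ((1/3)y−16/3)(3y^3+3y^2+123y−2037) + (96y^2+730y−9814)
  3y^3+3y^2+123y−2037 = ((1/32)y−317/1536)(96y^2+730y−9814) + ((445705/768)y−3119935/768)
  96y^2+730y−9814 = ((73728/445705)y+1076736/445705)((445705/768)y−3119935/768) + (0)
Last nonzero remainder: (445705/768)y−3119935/768. Dividing through by 445705/768 gives the monic gcd y−7.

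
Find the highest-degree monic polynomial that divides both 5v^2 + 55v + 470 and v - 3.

1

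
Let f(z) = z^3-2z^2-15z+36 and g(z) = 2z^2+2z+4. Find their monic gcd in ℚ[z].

By polynomial division,
  z^3-2z^2-15z+36 = ((1/2)z-3/2)(2z^2+2z+4) + (-14z+42)
  2z^2+2z+4 = (-(1/7)z-4/7)(-14z+42) + (28)
  -14z+42 = (-(1/2)z+3/2)(28) + (0)
The last nonzero remainder is the constant 28, so the polynomials are coprime and gcd = 1.

1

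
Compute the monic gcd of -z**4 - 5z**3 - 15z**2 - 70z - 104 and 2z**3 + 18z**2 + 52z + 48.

z**2 + 6z + 8

Euclidean algorithm in ℚ[z]:
  -z**4 - 5z**3 - 15z**2 - 70z - 104 = (-(1/2)z + 2)(2z**3 + 18z**2 + 52z + 48) + (-25z**2 - 150z - 200)
  2z**3 + 18z**2 + 52z + 48 = (-(2/25)z - 6/25)(-25z**2 - 150z - 200) + (0)
Last nonzero remainder: -25z**2 - 150z - 200. Dividing through by -25 gives the monic gcd z**2 + 6z + 8.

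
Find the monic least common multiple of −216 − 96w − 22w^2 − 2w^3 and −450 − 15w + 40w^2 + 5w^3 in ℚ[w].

−1620 − 504w + 39w^2 + 55w^3 + 13w^4 + w^5

Euclidean algorithm in ℚ[w]:
  −2w^3 − 22w^2 − 96w − 216 = (−2/5)(5w^3 + 40w^2 − 15w − 450) + (−6w^2 − 102w − 396)
  5w^3 + 40w^2 − 15w − 450 = (−(5/6)w + 15/2)(−6w^2 − 102w − 396) + (420w + 2520)
  −6w^2 − 102w − 396 = (−(1/70)w − 11/70)(420w + 2520) + (0)
Last nonzero remainder: 420w + 2520. Dividing through by 420 gives the monic gcd w + 6.
Then lcm(f, g) = f·g / gcd(f, g); expanding and making the result monic gives the answer.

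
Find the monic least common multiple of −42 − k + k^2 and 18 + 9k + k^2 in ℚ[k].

By polynomial division,
  k^2 − k − 42 = (k^2 + 9k + 18) + (−10k − 60)
  k^2 + 9k + 18 = (−(1/10)k − 3/10)(−10k − 60) + (0)
Last nonzero remainder: −10k − 60. Dividing through by −10 gives the monic gcd k + 6.
Then lcm(f, g) = f·g / gcd(f, g); expanding and making the result monic gives the answer.

−126 − 45k + 2k^2 + k^3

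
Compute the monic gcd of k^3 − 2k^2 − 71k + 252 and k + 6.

Apply the Euclidean algorithm:
  k^3 − 2k^2 − 71k + 252 = (k^2 − 8k − 23)(k + 6) + (390)
  k + 6 = ((1/390)k + 1/65)(390) + (0)
The last nonzero remainder is the constant 390, so the polynomials are coprime and gcd = 1.

1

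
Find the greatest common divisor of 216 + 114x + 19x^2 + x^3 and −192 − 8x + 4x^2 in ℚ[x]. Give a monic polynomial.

By polynomial division,
  x^3 + 19x^2 + 114x + 216 = ((1/4)x + 21/4)(4x^2 − 8x − 192) + (204x + 1224)
  4x^2 − 8x − 192 = ((1/51)x − 8/51)(204x + 1224) + (0)
Last nonzero remainder: 204x + 1224. Dividing through by 204 gives the monic gcd x + 6.

6 + x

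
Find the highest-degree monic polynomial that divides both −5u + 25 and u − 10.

1

Euclidean algorithm in ℚ[u]:
  −5u + 25 = (−5)(u − 10) + (−25)
  u − 10 = (−(1/25)u + 2/5)(−25) + (0)
The last nonzero remainder is the constant −25, so the polynomials are coprime and gcd = 1.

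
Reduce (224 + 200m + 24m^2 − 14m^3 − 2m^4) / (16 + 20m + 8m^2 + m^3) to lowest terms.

(56 − 6m − 2m^2)/(4 + m)

By polynomial division,
  −2m^4 − 14m^3 + 24m^2 + 200m + 224 = (−2m + 2)(m^3 + 8m^2 + 20m + 16) + (48m^2 + 192m + 192)
  m^3 + 8m^2 + 20m + 16 = ((1/48)m + 1/12)(48m^2 + 192m + 192) + (0)
Last nonzero remainder: 48m^2 + 192m + 192. Dividing through by 48 gives the monic gcd m^2 + 4m + 4.
Cancel m^2 + 4m + 4 from numerator and denominator to get the reduced form.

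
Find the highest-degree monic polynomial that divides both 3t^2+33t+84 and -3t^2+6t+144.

Apply the Euclidean algorithm:
  3t^2+33t+84 = (-1)(-3t^2+6t+144) + (39t+228)
  -3t^2+6t+144 = (-(1/13)t+102/169)(39t+228) + (1080/169)
  39t+228 = ((2197/360)t+3211/90)(1080/169) + (0)
The last nonzero remainder is the constant 1080/169, so the polynomials are coprime and gcd = 1.

1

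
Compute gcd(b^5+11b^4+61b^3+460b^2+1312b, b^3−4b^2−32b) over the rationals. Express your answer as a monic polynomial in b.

Repeated division with remainder:
  b^5+11b^4+61b^3+460b^2+1312b = (b^2+15b+153)(b^3−4b^2−32b) + (1552b^2+6208b)
  b^3−4b^2−32b = ((1/1552)b−1/194)(1552b^2+6208b) + (0)
Last nonzero remainder: 1552b^2+6208b. Dividing through by 1552 gives the monic gcd b^2+4b.

b^2+4b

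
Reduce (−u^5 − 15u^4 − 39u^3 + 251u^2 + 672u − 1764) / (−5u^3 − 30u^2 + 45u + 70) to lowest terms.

(u^3 + 10u^2 + 3u − 126)/(5u + 5)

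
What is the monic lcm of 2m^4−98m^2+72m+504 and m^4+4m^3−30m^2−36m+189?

By polynomial division,
  2m^4−98m^2+72m+504 = (2)(m^4+4m^3−30m^2−36m+189) + (−8m^3−38m^2+144m+126)
  m^4+4m^3−30m^2−36m+189 = (−(1/8)m+3/32)(−8m^3−38m^2+144m+126) + (−(135/16)m^2−(135/4)m+2835/16)
  −8m^3−38m^2+144m+126 = ((128/135)m+32/45)(−(135/16)m^2−(135/4)m+2835/16) + (0)
Last nonzero remainder: −(135/16)m^2−(135/4)m+2835/16. Dividing through by −135/16 gives the monic gcd m^2+4m−21.
Then lcm(f, g) = f·g / gcd(f, g); expanding and making the result monic gives the answer.

m^6−58m^4+36m^3+693m^2−324m−2268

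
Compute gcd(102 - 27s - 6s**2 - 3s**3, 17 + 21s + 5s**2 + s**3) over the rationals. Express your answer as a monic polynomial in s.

17 + 4s + s**2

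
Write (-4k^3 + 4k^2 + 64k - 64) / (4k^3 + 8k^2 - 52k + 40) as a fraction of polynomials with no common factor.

Apply the Euclidean algorithm:
  -4k^3 + 4k^2 + 64k - 64 = (-1)(4k^3 + 8k^2 - 52k + 40) + (12k^2 + 12k - 24)
  4k^3 + 8k^2 - 52k + 40 = ((1/3)k + 1/3)(12k^2 + 12k - 24) + (-48k + 48)
  12k^2 + 12k - 24 = (-(1/4)k - 1/2)(-48k + 48) + (0)
Last nonzero remainder: -48k + 48. Dividing through by -48 gives the monic gcd k - 1.
Cancel k - 1 from numerator and denominator to get the reduced form.

(-k^2 + 16)/(k^2 + 3k - 10)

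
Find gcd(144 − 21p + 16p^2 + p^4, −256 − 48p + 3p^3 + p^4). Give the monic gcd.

16 + 3p + p^2

Repeated division with remainder:
  p^4 + 16p^2 − 21p + 144 = (p^4 + 3p^3 − 48p − 256) + (−3p^3 + 16p^2 + 27p + 400)
  p^4 + 3p^3 − 48p − 256 = (−(1/3)p − 25/9)(−3p^3 + 16p^2 + 27p + 400) + ((481/9)p^2 + (481/3)p + 7696/9)
  −3p^3 + 16p^2 + 27p + 400 = (−(27/481)p + 225/481)((481/9)p^2 + (481/3)p + 7696/9) + (0)
Last nonzero remainder: (481/9)p^2 + (481/3)p + 7696/9. Dividing through by 481/9 gives the monic gcd p^2 + 3p + 16.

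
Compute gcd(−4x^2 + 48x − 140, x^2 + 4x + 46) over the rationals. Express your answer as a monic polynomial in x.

1

Euclidean algorithm in ℚ[x]:
  −4x^2 + 48x − 140 = (−4)(x^2 + 4x + 46) + (64x + 44)
  x^2 + 4x + 46 = ((1/64)x + 53/1024)(64x + 44) + (11193/256)
  64x + 44 = ((16384/11193)x + 11264/11193)(11193/256) + (0)
The last nonzero remainder is the constant 11193/256, so the polynomials are coprime and gcd = 1.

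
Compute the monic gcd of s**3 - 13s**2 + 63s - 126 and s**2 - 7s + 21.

s**2 - 7s + 21

By polynomial division,
  s**3 - 13s**2 + 63s - 126 = (s - 6)(s**2 - 7s + 21) + (0)
The last nonzero remainder s**2 - 7s + 21 is already monic.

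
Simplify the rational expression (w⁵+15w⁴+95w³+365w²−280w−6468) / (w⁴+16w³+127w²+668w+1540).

Euclidean algorithm in ℚ[w]:
  w⁵+15w⁴+95w³+365w²−280w−6468 = (w−1)(w⁴+16w³+127w²+668w+1540) + (−16w³−176w²−1152w−4928)
  w⁴+16w³+127w²+668w+1540 = (−(1/16)w−5/16)(−16w³−176w²−1152w−4928) + (0)
Last nonzero remainder: −16w³−176w²−1152w−4928. Dividing through by −16 gives the monic gcd w³+11w²+72w+308.
Cancel w³+11w²+72w+308 from numerator and denominator to get the reduced form.

(w²+4w−21)/(w+5)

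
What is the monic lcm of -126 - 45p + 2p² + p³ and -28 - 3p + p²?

By polynomial division,
  p³ + 2p² - 45p - 126 = (p + 5)(p² - 3p - 28) + (-2p + 14)
  p² - 3p - 28 = (-(1/2)p - 2)(-2p + 14) + (0)
Last nonzero remainder: -2p + 14. Dividing through by -2 gives the monic gcd p - 7.
Then lcm(f, g) = f·g / gcd(f, g); expanding and making the result monic gives the answer.

-504 - 306p - 37p² + 6p³ + p⁴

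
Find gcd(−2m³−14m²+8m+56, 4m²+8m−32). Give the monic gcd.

Euclidean algorithm in ℚ[m]:
  −2m³−14m²+8m+56 = (−(1/2)m−5/2)(4m²+8m−32) + (12m−24)
  4m²+8m−32 = ((1/3)m+4/3)(12m−24) + (0)
Last nonzero remainder: 12m−24. Dividing through by 12 gives the monic gcd m−2.

m−2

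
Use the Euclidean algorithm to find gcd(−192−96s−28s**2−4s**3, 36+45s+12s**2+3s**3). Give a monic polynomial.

12+3s+s**2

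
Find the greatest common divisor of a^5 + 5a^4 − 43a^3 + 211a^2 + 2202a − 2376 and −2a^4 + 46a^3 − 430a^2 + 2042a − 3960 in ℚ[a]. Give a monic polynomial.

By polynomial division,
  a^5 + 5a^4 − 43a^3 + 211a^2 + 2202a − 2376 = (−(1/2)a − 14)(−2a^4 + 46a^3 − 430a^2 + 2042a − 3960) + (386a^3 − 4788a^2 + 28810a − 57816)
  −2a^4 + 46a^3 − 430a^2 + 2042a − 3960 = (−(1/193)a + 2045/37249)(386a^3 − 4788a^2 + 28810a − 57816) + (−(665280/37249)a^2 + (5987520/37249)a − 29272320/37249)
  386a^3 − 4788a^2 + 28810a − 57816 = (−(7189057/332640)a + 2719177/36960)(−(665280/37249)a^2 + (5987520/37249)a − 29272320/37249) + (0)
Last nonzero remainder: −(665280/37249)a^2 + (5987520/37249)a − 29272320/37249. Dividing through by −665280/37249 gives the monic gcd a^2 − 9a + 44.

a^2 − 9a + 44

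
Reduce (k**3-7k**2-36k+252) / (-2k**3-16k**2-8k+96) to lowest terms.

Repeated division with remainder:
  k**3-7k**2-36k+252 = (-1/2)(-2k**3-16k**2-8k+96) + (-15k**2-40k+300)
  -2k**3-16k**2-8k+96 = ((2/15)k+32/45)(-15k**2-40k+300) + (-(176/9)k-352/3)
  -15k**2-40k+300 = ((135/176)k-225/88)(-(176/9)k-352/3) + (0)
Last nonzero remainder: -(176/9)k-352/3. Dividing through by -176/9 gives the monic gcd k+6.
Cancel k+6 from numerator and denominator to get the reduced form.

(-k**2+13k-42)/(2k**2+4k-16)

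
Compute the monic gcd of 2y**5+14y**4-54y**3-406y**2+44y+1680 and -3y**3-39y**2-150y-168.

y**2+11y+28

Repeated division with remainder:
  2y**5+14y**4-54y**3-406y**2+44y+1680 = (-(2/3)y**2+4y-2/3)(-3y**3-39y**2-150y-168) + (56y**2+616y+1568)
  -3y**3-39y**2-150y-168 = (-(3/56)y-3/28)(56y**2+616y+1568) + (0)
Last nonzero remainder: 56y**2+616y+1568. Dividing through by 56 gives the monic gcd y**2+11y+28.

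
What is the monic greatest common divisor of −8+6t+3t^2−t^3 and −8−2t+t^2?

Apply the Euclidean algorithm:
  −t^3+3t^2+6t−8 = (−t+1)(t^2−2t−8) + (0)
The last nonzero remainder t^2−2t−8 is already monic.

−8−2t+t^2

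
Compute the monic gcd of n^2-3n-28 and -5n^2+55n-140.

n-7

Repeated division with remainder:
  n^2-3n-28 = (-1/5)(-5n^2+55n-140) + (8n-56)
  -5n^2+55n-140 = (-(5/8)n+5/2)(8n-56) + (0)
Last nonzero remainder: 8n-56. Dividing through by 8 gives the monic gcd n-7.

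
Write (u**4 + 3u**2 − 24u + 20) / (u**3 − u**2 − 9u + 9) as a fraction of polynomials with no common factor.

(u**3 + u**2 + 4u − 20)/(u**2 − 9)

Apply the Euclidean algorithm:
  u**4 + 3u**2 − 24u + 20 = (u + 1)(u**3 − u**2 − 9u + 9) + (13u**2 − 24u + 11)
  u**3 − u**2 − 9u + 9 = ((1/13)u + 11/169)(13u**2 − 24u + 11) + (−(1400/169)u + 1400/169)
  13u**2 − 24u + 11 = (−(2197/1400)u + 1859/1400)(−(1400/169)u + 1400/169) + (0)
Last nonzero remainder: −(1400/169)u + 1400/169. Dividing through by −1400/169 gives the monic gcd u − 1.
Cancel u − 1 from numerator and denominator to get the reduced form.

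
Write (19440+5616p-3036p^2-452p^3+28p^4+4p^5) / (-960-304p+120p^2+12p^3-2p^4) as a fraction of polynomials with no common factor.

(486-54p-30p^2-2p^3)/(-24+2p+p^2)

By polynomial division,
  4p^5+28p^4-452p^3-3036p^2+5616p+19440 = (-2p-26)(-2p^4+12p^3+120p^2-304p-960) + (100p^3-524p^2-4208p-5520)
  -2p^4+12p^3+120p^2-304p-960 = (-(1/50)p+19/1250)(100p^3-524p^2-4208p-5520) + ((27378/625)p^2-(219024/625)p-109512/125)
  100p^3-524p^2-4208p-5520 = ((31250/13689)p+28750/4563)((27378/625)p^2-(219024/625)p-109512/125) + (0)
Last nonzero remainder: (27378/625)p^2-(219024/625)p-109512/125. Dividing through by 27378/625 gives the monic gcd p^2-8p-20.
Cancel p^2-8p-20 from numerator and denominator to get the reduced form.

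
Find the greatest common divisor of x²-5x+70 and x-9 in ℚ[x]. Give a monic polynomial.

Euclidean algorithm in ℚ[x]:
  x²-5x+70 = (x+4)(x-9) + (106)
  x-9 = ((1/106)x-9/106)(106) + (0)
The last nonzero remainder is the constant 106, so the polynomials are coprime and gcd = 1.

1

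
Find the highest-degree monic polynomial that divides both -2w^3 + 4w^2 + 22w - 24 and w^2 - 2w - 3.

1

Euclidean algorithm in ℚ[w]:
  -2w^3 + 4w^2 + 22w - 24 = (-2w)(w^2 - 2w - 3) + (16w - 24)
  w^2 - 2w - 3 = ((1/16)w - 1/32)(16w - 24) + (-15/4)
  16w - 24 = (-(64/15)w + 32/5)(-15/4) + (0)
The last nonzero remainder is the constant -15/4, so the polynomials are coprime and gcd = 1.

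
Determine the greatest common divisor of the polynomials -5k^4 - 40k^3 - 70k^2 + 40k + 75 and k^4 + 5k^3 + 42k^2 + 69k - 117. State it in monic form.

k^2 + 2k - 3

Euclidean algorithm in ℚ[k]:
  -5k^4 - 40k^3 - 70k^2 + 40k + 75 = (-5)(k^4 + 5k^3 + 42k^2 + 69k - 117) + (-15k^3 + 140k^2 + 385k - 510)
  k^4 + 5k^3 + 42k^2 + 69k - 117 = (-(1/15)k - 43/45)(-15k^3 + 140k^2 + 385k - 510) + ((1813/9)k^2 + (3626/9)k - 1813/3)
  -15k^3 + 140k^2 + 385k - 510 = (-(135/1813)k + 1530/1813)((1813/9)k^2 + (3626/9)k - 1813/3) + (0)
Last nonzero remainder: (1813/9)k^2 + (3626/9)k - 1813/3. Dividing through by 1813/9 gives the monic gcd k^2 + 2k - 3.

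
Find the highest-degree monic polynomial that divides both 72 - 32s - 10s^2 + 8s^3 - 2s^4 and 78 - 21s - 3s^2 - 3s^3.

Apply the Euclidean algorithm:
  -2s^4 + 8s^3 - 10s^2 - 32s + 72 = ((2/3)s - 10/3)(-3s^3 - 3s^2 - 21s + 78) + (-6s^2 - 154s + 332)
  -3s^3 - 3s^2 - 21s + 78 = ((1/2)s - 37/3)(-6s^2 - 154s + 332) + (-(6259/3)s + 12518/3)
  -6s^2 - 154s + 332 = ((18/6259)s + 498/6259)(-(6259/3)s + 12518/3) + (0)
Last nonzero remainder: -(6259/3)s + 12518/3. Dividing through by -6259/3 gives the monic gcd s - 2.

-2 + s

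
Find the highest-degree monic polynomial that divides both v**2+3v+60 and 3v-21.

1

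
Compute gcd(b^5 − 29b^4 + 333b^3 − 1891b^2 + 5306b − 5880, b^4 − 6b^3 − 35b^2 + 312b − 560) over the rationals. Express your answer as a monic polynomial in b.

b^2 − 9b + 20

Repeated division with remainder:
  b^5 − 29b^4 + 333b^3 − 1891b^2 + 5306b − 5880 = (b − 23)(b^4 − 6b^3 − 35b^2 + 312b − 560) + (230b^3 − 3008b^2 + 13042b − 18760)
  b^4 − 6b^3 − 35b^2 + 312b − 560 = ((1/230)b + 407/13225)(230b^3 − 3008b^2 + 13042b − 18760) + ((11466/13225)b^2 − (103194/13225)b + 45864/2645)
  230b^3 − 3008b^2 + 13042b − 18760 = ((1520875/5733)b − 886075/819)((11466/13225)b^2 − (103194/13225)b + 45864/2645) + (0)
Last nonzero remainder: (11466/13225)b^2 − (103194/13225)b + 45864/2645. Dividing through by 11466/13225 gives the monic gcd b^2 − 9b + 20.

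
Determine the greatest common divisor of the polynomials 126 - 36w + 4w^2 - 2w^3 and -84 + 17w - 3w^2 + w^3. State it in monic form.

21 + w + w^2

By polynomial division,
  -2w^3 + 4w^2 - 36w + 126 = (-2)(w^3 - 3w^2 + 17w - 84) + (-2w^2 - 2w - 42)
  w^3 - 3w^2 + 17w - 84 = (-(1/2)w + 2)(-2w^2 - 2w - 42) + (0)
Last nonzero remainder: -2w^2 - 2w - 42. Dividing through by -2 gives the monic gcd w^2 + w + 21.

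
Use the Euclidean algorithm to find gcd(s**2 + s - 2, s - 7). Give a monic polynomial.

Repeated division with remainder:
  s**2 + s - 2 = (s + 8)(s - 7) + (54)
  s - 7 = ((1/54)s - 7/54)(54) + (0)
The last nonzero remainder is the constant 54, so the polynomials are coprime and gcd = 1.

1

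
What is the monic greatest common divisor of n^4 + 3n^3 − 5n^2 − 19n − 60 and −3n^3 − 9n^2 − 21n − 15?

Repeated division with remainder:
  n^4 + 3n^3 − 5n^2 − 19n − 60 = (−(1/3)n)(−3n^3 − 9n^2 − 21n − 15) + (−12n^2 − 24n − 60)
  −3n^3 − 9n^2 − 21n − 15 = ((1/4)n + 1/4)(−12n^2 − 24n − 60) + (0)
Last nonzero remainder: −12n^2 − 24n − 60. Dividing through by −12 gives the monic gcd n^2 + 2n + 5.

n^2 + 2n + 5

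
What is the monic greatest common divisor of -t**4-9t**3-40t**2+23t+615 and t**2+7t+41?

By polynomial division,
  -t**4-9t**3-40t**2+23t+615 = (-t**2-2t+15)(t**2+7t+41) + (0)
The last nonzero remainder t**2+7t+41 is already monic.

t**2+7t+41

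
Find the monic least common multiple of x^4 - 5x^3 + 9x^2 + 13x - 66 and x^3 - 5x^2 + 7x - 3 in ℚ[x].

x^6 - 7x^5 + 20x^4 - 10x^3 - 83x^2 + 145x - 66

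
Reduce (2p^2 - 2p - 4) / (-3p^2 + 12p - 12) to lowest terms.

(-2p - 2)/(3p - 6)

Repeated division with remainder:
  2p^2 - 2p - 4 = (-2/3)(-3p^2 + 12p - 12) + (6p - 12)
  -3p^2 + 12p - 12 = (-(1/2)p + 1)(6p - 12) + (0)
Last nonzero remainder: 6p - 12. Dividing through by 6 gives the monic gcd p - 2.
Cancel p - 2 from numerator and denominator to get the reduced form.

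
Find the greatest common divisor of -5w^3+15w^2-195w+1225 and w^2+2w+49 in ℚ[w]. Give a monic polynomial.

Apply the Euclidean algorithm:
  -5w^3+15w^2-195w+1225 = (-5w+25)(w^2+2w+49) + (0)
The last nonzero remainder w^2+2w+49 is already monic.

w^2+2w+49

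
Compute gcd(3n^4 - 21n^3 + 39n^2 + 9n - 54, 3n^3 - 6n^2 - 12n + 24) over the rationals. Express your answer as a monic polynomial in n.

Repeated division with remainder:
  3n^4 - 21n^3 + 39n^2 + 9n - 54 = (n - 5)(3n^3 - 6n^2 - 12n + 24) + (21n^2 - 75n + 66)
  3n^3 - 6n^2 - 12n + 24 = ((1/7)n + 11/49)(21n^2 - 75n + 66) + (-(225/49)n + 450/49)
  21n^2 - 75n + 66 = (-(343/75)n + 539/75)(-(225/49)n + 450/49) + (0)
Last nonzero remainder: -(225/49)n + 450/49. Dividing through by -225/49 gives the monic gcd n - 2.

n - 2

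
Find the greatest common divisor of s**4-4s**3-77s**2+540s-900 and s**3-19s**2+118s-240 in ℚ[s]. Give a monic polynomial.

s**2-11s+30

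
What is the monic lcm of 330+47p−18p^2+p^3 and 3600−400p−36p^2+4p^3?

−29700−3900p+1997p^2−61p^3−17p^4+p^5

Repeated division with remainder:
  p^3−18p^2+47p+330 = (1/4)(4p^3−36p^2−400p+3600) + (−9p^2+147p−570)
  4p^3−36p^2−400p+3600 = (−(4/9)p−88/27)(−9p^2+147p−570) + (−(1568/9)p+15680/9)
  −9p^2+147p−570 = ((81/1568)p−513/1568)(−(1568/9)p+15680/9) + (0)
Last nonzero remainder: −(1568/9)p+15680/9. Dividing through by −1568/9 gives the monic gcd p−10.
Then lcm(f, g) = f·g / gcd(f, g); expanding and making the result monic gives the answer.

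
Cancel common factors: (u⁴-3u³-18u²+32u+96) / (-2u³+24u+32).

Euclidean algorithm in ℚ[u]:
  u⁴-3u³-18u²+32u+96 = (-(1/2)u+3/2)(-2u³+24u+32) + (-6u²+12u+48)
  -2u³+24u+32 = ((1/3)u+2/3)(-6u²+12u+48) + (0)
Last nonzero remainder: -6u²+12u+48. Dividing through by -6 gives the monic gcd u²-2u-8.
Cancel u²-2u-8 from numerator and denominator to get the reduced form.

(-u²+u+12)/(2u+4)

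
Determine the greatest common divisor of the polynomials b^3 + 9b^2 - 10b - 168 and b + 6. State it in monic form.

b + 6

Repeated division with remainder:
  b^3 + 9b^2 - 10b - 168 = (b^2 + 3b - 28)(b + 6) + (0)
The last nonzero remainder b + 6 is already monic.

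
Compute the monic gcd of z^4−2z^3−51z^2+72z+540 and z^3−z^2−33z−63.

Euclidean algorithm in ℚ[z]:
  z^4−2z^3−51z^2+72z+540 = (z−1)(z^3−z^2−33z−63) + (−19z^2+102z+477)
  z^3−z^2−33z−63 = (−(1/19)z−83/361)(−19z^2+102z+477) + ((5616/361)z+16848/361)
  −19z^2+102z+477 = (−(6859/5616)z+19133/1872)((5616/361)z+16848/361) + (0)
Last nonzero remainder: (5616/361)z+16848/361. Dividing through by 5616/361 gives the monic gcd z+3.

z+3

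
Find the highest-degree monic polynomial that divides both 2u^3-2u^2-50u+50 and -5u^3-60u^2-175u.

u+5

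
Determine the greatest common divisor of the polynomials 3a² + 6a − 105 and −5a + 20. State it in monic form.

Repeated division with remainder:
  3a² + 6a − 105 = (−(3/5)a − 18/5)(−5a + 20) + (−33)
  −5a + 20 = ((5/33)a − 20/33)(−33) + (0)
The last nonzero remainder is the constant −33, so the polynomials are coprime and gcd = 1.

1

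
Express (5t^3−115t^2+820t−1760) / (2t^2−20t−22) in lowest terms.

Apply the Euclidean algorithm:
  5t^3−115t^2+820t−1760 = ((5/2)t−65/2)(2t^2−20t−22) + (225t−2475)
  2t^2−20t−22 = ((2/225)t+2/225)(225t−2475) + (0)
Last nonzero remainder: 225t−2475. Dividing through by 225 gives the monic gcd t−11.
Cancel t−11 from numerator and denominator to get the reduced form.

(5t^2−60t+160)/(2t+2)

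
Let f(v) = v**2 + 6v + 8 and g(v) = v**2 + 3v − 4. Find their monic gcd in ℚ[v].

Euclidean algorithm in ℚ[v]:
  v**2 + 6v + 8 = (v**2 + 3v − 4) + (3v + 12)
  v**2 + 3v − 4 = ((1/3)v − 1/3)(3v + 12) + (0)
Last nonzero remainder: 3v + 12. Dividing through by 3 gives the monic gcd v + 4.

v + 4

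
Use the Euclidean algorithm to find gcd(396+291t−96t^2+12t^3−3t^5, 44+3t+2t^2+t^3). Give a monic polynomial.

Apply the Euclidean algorithm:
  −3t^5+12t^3−96t^2+291t+396 = (−3t^2+6t+9)(t^3+2t^2+3t+44) + (0)
The last nonzero remainder t^3+2t^2+3t+44 is already monic.

44+3t+2t^2+t^3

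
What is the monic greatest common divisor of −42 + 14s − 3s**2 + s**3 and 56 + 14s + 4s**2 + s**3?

Apply the Euclidean algorithm:
  s**3 − 3s**2 + 14s − 42 = (s**3 + 4s**2 + 14s + 56) + (−7s**2 − 98)
  s**3 + 4s**2 + 14s + 56 = (−(1/7)s − 4/7)(−7s**2 − 98) + (0)
Last nonzero remainder: −7s**2 − 98. Dividing through by −7 gives the monic gcd s**2 + 14.

14 + s**2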